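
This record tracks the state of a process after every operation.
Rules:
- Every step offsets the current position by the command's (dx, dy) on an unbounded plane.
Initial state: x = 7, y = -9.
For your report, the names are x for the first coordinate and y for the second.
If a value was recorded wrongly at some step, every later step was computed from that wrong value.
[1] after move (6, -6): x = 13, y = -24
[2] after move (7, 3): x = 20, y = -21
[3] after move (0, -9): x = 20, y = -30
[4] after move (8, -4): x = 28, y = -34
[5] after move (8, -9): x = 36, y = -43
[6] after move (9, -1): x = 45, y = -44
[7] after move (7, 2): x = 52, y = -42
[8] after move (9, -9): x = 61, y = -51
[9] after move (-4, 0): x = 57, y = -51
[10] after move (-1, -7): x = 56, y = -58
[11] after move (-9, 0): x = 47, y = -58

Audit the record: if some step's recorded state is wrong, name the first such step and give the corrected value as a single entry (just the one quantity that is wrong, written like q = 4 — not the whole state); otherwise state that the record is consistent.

step 1: x = 7 + (6) = 13, y = -9 + (-6) = -15 -> the record has a different value
First incorrect step: 1; the correct value is y = -15.

step 1, y = -15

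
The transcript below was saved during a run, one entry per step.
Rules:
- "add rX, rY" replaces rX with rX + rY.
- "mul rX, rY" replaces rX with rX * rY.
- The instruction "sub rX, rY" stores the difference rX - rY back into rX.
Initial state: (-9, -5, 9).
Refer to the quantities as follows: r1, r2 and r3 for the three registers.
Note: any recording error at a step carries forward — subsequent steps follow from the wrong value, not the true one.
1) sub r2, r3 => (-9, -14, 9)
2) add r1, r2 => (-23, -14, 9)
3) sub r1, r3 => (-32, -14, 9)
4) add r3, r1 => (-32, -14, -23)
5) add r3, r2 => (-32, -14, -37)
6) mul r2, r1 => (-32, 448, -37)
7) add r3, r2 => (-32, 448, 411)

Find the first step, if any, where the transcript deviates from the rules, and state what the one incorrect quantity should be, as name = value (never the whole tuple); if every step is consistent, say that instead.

no error

1. r2 = -5 - 9 = -14 (consistent with the transcript)
2. r1 = -9 + -14 = -23 (agrees with the transcript)
3. r1 = -23 - 9 = -32 (consistent with the transcript)
4. r3 = 9 + -32 = -23 (matches)
5. r3 = -23 + -14 = -37 (exactly as logged)
6. r2 = -14 * -32 = 448 (consistent with the transcript)
7. r3 = -37 + 448 = 411 (consistent with the transcript)
All steps check out; nothing to correct.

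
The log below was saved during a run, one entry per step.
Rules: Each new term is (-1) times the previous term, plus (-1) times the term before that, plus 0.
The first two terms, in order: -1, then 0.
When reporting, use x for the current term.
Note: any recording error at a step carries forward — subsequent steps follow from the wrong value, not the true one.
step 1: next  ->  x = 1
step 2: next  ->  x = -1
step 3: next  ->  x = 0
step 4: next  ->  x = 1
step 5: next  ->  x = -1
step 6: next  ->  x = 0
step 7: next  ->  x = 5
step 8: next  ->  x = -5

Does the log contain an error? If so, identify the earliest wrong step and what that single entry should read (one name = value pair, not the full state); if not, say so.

step 7, x = 1

Step 1: x = -1*(0) + (-1)*(-1) + (0) = 1 — consistent with the log.
Step 2: x = -1*(1) + (-1)*(0) + (0) = -1 — verified.
Step 3: x = -1*(-1) + (-1)*(1) + (0) = 0 — same as recorded.
Step 4: x = -1*(0) + (-1)*(-1) + (0) = 1 — confirmed correct.
Step 5: x = -1*(1) + (-1)*(0) + (0) = -1 — confirmed correct.
Step 6: x = -1*(-1) + (-1)*(1) + (0) = 0 — matches.
Step 7: x = -1*(0) + (-1)*(-1) + (0) = 1 — not what was recorded.
Step 7 is the first one off; corrected, x = 1.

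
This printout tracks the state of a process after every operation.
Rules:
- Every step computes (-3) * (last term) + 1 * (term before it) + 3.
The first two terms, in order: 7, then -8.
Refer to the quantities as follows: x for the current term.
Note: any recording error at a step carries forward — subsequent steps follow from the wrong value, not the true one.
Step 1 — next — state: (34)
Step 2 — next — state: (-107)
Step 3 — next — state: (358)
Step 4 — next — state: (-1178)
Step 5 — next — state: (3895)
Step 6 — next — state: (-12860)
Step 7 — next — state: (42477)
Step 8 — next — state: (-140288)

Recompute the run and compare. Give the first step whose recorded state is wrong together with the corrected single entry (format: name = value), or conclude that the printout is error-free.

step 7, x = 42478

Recomputing the run from the initial state:
step 1: x = 34
step 2: x = -107
step 3: x = 358
step 4: x = -1178
step 5: x = 3895
step 6: x = -12860
step 7: x = 42478
step 8: x = -140291
The first disagreement with the printout is at step 7, where the value should be x = 42478.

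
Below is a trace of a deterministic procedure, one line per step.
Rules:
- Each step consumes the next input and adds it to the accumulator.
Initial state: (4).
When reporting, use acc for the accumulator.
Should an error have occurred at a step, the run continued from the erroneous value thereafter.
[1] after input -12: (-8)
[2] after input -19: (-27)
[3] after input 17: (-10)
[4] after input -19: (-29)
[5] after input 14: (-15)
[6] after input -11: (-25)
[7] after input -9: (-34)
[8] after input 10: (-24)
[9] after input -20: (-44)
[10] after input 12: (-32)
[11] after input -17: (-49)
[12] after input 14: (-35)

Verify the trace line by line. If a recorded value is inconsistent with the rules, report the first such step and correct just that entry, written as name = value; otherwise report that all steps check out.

step 6, acc = -26

Recomputing the run from the initial state:
step 1: acc = -8
step 2: acc = -27
step 3: acc = -10
step 4: acc = -29
step 5: acc = -15
step 6: acc = -26
step 7: acc = -35
step 8: acc = -25
step 9: acc = -45
step 10: acc = -33
step 11: acc = -50
step 12: acc = -36
The first disagreement with the trace is at step 6, where the value should be acc = -26.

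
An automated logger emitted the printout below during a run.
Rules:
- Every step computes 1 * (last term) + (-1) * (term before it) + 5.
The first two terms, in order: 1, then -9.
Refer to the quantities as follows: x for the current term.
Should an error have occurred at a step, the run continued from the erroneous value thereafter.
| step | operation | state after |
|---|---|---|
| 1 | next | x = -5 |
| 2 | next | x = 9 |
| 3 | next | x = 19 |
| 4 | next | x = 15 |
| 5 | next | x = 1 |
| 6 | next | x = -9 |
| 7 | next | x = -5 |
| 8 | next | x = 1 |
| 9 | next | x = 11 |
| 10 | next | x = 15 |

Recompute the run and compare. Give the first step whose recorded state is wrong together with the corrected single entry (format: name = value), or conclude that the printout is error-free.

step 8, x = 9

Recomputing the run from the initial state:
step 1: x = -5
step 2: x = 9
step 3: x = 19
step 4: x = 15
step 5: x = 1
step 6: x = -9
step 7: x = -5
step 8: x = 9
step 9: x = 19
step 10: x = 15
The first disagreement with the printout is at step 8, where the value should be x = 9.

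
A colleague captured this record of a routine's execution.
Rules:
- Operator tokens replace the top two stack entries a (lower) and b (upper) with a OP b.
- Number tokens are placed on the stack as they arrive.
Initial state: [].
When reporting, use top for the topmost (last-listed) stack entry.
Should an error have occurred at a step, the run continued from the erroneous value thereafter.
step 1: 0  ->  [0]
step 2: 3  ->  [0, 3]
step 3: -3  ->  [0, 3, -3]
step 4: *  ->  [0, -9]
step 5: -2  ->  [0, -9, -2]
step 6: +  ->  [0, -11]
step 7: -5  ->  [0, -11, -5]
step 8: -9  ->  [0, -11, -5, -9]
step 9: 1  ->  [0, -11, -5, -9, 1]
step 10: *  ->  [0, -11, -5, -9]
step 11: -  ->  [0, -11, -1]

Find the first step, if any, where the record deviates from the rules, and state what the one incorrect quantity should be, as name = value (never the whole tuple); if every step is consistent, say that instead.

step 1: push 0: top = 0 -> confirmed correct
step 2: push 3: top = 3 -> agrees with the record
step 3: push -3: top = -3 -> same as recorded
step 4: 3 * -3 = -9 -> verified
step 5: push -2: top = -2 -> exactly as logged
step 6: -9 + -2 = -11 -> checks out
step 7: push -5: top = -5 -> no discrepancy
step 8: push -9: top = -9 -> checks out
step 9: push 1: top = 1 -> agrees with the record
step 10: -9 * 1 = -9 -> matches
step 11: -5 - -9 = 4 -> the recorded entry deviates here
Conclusion: step 11 carries the first error; the entry should be top = 4.

step 11, top = 4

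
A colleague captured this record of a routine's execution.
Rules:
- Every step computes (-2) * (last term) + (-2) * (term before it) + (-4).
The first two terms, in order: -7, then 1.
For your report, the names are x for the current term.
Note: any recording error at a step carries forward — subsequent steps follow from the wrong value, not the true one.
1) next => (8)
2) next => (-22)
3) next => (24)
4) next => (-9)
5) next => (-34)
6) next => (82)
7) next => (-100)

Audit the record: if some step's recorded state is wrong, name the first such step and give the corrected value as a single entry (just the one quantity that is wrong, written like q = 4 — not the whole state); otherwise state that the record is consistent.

Recomputing the run from the initial state:
step 1: x = 8
step 2: x = -22
step 3: x = 24
step 4: x = -8
step 5: x = -36
step 6: x = 84
step 7: x = -100
The first disagreement with the record is at step 4, where the value should be x = -8.

step 4, x = -8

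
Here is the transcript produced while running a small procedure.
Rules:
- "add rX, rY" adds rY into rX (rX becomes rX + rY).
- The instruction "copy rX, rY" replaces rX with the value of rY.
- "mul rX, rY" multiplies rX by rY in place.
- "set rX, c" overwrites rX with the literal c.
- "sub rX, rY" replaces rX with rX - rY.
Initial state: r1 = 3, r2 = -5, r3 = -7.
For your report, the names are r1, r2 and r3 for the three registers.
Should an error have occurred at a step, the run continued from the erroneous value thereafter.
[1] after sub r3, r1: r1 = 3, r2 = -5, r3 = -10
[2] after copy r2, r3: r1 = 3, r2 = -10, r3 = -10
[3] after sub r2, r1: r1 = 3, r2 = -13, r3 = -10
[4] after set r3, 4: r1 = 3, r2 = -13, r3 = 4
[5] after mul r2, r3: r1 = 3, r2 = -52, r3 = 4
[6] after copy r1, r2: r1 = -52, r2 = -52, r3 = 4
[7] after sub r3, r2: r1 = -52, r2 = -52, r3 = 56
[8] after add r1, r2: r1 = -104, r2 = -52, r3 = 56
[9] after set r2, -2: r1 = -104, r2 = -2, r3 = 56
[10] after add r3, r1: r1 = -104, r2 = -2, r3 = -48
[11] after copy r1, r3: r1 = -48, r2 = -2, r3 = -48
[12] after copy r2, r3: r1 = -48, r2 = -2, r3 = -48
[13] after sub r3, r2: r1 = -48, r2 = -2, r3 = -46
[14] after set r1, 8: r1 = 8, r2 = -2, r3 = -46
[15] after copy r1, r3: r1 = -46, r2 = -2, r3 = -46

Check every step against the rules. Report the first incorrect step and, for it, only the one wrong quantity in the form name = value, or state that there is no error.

step 12, r2 = -48

Recomputing the run from the initial state:
step 1: r1 = 3, r2 = -5, r3 = -10
step 2: r1 = 3, r2 = -10, r3 = -10
step 3: r1 = 3, r2 = -13, r3 = -10
step 4: r1 = 3, r2 = -13, r3 = 4
step 5: r1 = 3, r2 = -52, r3 = 4
step 6: r1 = -52, r2 = -52, r3 = 4
step 7: r1 = -52, r2 = -52, r3 = 56
step 8: r1 = -104, r2 = -52, r3 = 56
step 9: r1 = -104, r2 = -2, r3 = 56
step 10: r1 = -104, r2 = -2, r3 = -48
step 11: r1 = -48, r2 = -2, r3 = -48
step 12: r1 = -48, r2 = -48, r3 = -48
step 13: r1 = -48, r2 = -48, r3 = 0
step 14: r1 = 8, r2 = -48, r3 = 0
step 15: r1 = 0, r2 = -48, r3 = 0
The first disagreement with the transcript is at step 12, where the value should be r2 = -48.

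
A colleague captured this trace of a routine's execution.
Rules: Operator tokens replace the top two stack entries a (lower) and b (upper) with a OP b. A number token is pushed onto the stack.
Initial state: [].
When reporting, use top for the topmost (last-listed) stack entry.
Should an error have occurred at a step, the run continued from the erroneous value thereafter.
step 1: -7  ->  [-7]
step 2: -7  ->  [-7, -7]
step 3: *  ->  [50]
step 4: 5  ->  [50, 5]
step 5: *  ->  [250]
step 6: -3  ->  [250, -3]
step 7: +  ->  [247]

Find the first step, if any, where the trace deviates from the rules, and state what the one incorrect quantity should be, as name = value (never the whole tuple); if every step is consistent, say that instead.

step 3, top = 49

Recomputing the run from the initial state:
step 1: [-7]
step 2: [-7, -7]
step 3: [49]
step 4: [49, 5]
step 5: [245]
step 6: [245, -3]
step 7: [242]
The first disagreement with the trace is at step 3, where the value should be top = 49.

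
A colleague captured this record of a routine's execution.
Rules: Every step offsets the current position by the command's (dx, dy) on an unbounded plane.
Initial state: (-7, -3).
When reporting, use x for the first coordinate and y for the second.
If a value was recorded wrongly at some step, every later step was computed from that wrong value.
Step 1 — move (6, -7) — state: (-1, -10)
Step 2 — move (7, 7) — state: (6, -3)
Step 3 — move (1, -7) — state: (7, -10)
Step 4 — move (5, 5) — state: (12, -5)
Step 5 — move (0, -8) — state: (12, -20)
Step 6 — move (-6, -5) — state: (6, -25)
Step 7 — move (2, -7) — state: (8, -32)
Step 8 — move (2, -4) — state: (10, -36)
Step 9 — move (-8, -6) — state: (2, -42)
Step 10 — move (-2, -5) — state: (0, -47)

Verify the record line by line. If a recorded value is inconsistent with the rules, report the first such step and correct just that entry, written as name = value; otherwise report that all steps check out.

Recomputing the run from the initial state:
step 1: x = -1, y = -10
step 2: x = 6, y = -3
step 3: x = 7, y = -10
step 4: x = 12, y = -5
step 5: x = 12, y = -13
step 6: x = 6, y = -18
step 7: x = 8, y = -25
step 8: x = 10, y = -29
step 9: x = 2, y = -35
step 10: x = 0, y = -40
The first disagreement with the record is at step 5, where the value should be y = -13.

step 5, y = -13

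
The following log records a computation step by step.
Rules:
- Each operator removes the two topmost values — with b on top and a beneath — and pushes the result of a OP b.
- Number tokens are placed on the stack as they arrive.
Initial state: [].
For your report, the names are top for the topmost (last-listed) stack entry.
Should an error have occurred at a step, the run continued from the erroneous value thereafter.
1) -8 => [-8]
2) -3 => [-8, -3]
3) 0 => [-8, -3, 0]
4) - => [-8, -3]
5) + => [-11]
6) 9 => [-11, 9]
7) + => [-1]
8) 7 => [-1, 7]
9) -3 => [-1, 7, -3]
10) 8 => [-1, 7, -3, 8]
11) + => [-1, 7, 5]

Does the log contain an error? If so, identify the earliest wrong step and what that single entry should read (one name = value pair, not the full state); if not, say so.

step 7, top = -2

step 1: push -8: top = -8 -> matches
step 2: push -3: top = -3 -> same as recorded
step 3: push 0: top = 0 -> matches
step 4: -3 - 0 = -3 -> consistent with the log
step 5: -8 + -3 = -11 -> in agreement
step 6: push 9: top = 9 -> same as recorded
step 7: -11 + 9 = -2 -> the log has a different value
The earliest wrong entry is at step 7: it should read top = -2.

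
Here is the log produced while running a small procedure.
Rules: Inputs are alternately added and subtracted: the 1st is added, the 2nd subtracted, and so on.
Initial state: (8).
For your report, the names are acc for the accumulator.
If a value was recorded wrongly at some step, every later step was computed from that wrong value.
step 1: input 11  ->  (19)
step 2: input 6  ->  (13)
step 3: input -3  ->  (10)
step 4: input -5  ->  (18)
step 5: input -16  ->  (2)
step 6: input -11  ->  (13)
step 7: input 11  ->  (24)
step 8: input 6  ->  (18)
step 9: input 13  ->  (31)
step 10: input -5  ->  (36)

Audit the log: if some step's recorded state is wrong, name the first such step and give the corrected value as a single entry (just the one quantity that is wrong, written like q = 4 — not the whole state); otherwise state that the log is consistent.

step 4, acc = 15

Recomputing the run from the initial state:
step 1: acc = 19
step 2: acc = 13
step 3: acc = 10
step 4: acc = 15
step 5: acc = -1
step 6: acc = 10
step 7: acc = 21
step 8: acc = 15
step 9: acc = 28
step 10: acc = 33
The first disagreement with the log is at step 4, where the value should be acc = 15.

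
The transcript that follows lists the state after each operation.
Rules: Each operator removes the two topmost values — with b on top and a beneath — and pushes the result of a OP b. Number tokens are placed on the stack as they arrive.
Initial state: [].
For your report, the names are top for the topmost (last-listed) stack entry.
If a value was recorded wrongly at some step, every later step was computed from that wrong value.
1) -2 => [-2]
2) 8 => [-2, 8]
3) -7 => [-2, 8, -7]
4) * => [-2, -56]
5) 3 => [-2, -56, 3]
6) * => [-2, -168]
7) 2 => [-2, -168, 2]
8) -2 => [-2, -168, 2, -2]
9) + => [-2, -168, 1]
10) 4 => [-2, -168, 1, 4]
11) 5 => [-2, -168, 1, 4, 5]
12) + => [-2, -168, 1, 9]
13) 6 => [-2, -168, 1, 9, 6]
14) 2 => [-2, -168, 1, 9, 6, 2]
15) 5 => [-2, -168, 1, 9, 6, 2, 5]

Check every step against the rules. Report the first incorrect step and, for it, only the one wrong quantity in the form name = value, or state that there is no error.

step 9, top = 0

Recomputing the run from the initial state:
step 1: [-2]
step 2: [-2, 8]
step 3: [-2, 8, -7]
step 4: [-2, -56]
step 5: [-2, -56, 3]
step 6: [-2, -168]
step 7: [-2, -168, 2]
step 8: [-2, -168, 2, -2]
step 9: [-2, -168, 0]
step 10: [-2, -168, 0, 4]
step 11: [-2, -168, 0, 4, 5]
step 12: [-2, -168, 0, 9]
step 13: [-2, -168, 0, 9, 6]
step 14: [-2, -168, 0, 9, 6, 2]
step 15: [-2, -168, 0, 9, 6, 2, 5]
The first disagreement with the transcript is at step 9, where the value should be top = 0.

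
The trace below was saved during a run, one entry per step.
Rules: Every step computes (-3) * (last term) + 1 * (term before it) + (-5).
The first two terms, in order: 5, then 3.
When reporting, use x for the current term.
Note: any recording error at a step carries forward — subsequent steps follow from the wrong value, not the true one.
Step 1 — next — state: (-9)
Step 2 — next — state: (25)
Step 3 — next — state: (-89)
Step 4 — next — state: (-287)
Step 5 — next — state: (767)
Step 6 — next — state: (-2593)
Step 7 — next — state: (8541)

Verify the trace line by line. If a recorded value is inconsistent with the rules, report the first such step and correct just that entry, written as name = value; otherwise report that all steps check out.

Recomputing the run from the initial state:
step 1: x = -9
step 2: x = 25
step 3: x = -89
step 4: x = 287
step 5: x = -955
step 6: x = 3147
step 7: x = -10401
The first disagreement with the trace is at step 4, where the value should be x = 287.

step 4, x = 287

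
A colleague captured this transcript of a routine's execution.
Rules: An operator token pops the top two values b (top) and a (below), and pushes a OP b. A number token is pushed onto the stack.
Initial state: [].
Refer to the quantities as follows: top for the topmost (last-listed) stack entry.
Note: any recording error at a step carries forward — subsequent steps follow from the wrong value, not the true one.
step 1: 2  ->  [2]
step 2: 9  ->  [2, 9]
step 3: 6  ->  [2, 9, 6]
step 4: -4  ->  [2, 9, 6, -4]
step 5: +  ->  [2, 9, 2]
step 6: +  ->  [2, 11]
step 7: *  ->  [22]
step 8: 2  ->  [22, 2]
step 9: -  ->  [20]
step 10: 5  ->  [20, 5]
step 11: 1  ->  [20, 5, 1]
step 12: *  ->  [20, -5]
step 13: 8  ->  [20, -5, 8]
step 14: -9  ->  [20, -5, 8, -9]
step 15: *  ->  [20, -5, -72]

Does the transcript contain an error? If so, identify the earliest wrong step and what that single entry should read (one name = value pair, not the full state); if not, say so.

step 12, top = 5

Recomputing the run from the initial state:
step 1: [2]
step 2: [2, 9]
step 3: [2, 9, 6]
step 4: [2, 9, 6, -4]
step 5: [2, 9, 2]
step 6: [2, 11]
step 7: [22]
step 8: [22, 2]
step 9: [20]
step 10: [20, 5]
step 11: [20, 5, 1]
step 12: [20, 5]
step 13: [20, 5, 8]
step 14: [20, 5, 8, -9]
step 15: [20, 5, -72]
The first disagreement with the transcript is at step 12, where the value should be top = 5.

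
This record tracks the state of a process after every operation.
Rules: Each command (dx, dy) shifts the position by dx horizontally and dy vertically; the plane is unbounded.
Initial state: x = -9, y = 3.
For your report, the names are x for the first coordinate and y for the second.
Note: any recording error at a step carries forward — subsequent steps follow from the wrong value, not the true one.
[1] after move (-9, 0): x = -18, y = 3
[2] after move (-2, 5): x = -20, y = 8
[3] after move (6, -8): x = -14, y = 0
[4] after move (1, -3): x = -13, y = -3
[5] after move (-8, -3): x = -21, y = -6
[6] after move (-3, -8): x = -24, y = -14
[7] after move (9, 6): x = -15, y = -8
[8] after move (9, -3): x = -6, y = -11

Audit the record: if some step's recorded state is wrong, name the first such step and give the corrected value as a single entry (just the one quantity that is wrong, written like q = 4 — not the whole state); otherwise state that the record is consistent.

Recomputing the run from the initial state:
step 1: x = -18, y = 3
step 2: x = -20, y = 8
step 3: x = -14, y = 0
step 4: x = -13, y = -3
step 5: x = -21, y = -6
step 6: x = -24, y = -14
step 7: x = -15, y = -8
step 8: x = -6, y = -11
This matches the record at every step.

no error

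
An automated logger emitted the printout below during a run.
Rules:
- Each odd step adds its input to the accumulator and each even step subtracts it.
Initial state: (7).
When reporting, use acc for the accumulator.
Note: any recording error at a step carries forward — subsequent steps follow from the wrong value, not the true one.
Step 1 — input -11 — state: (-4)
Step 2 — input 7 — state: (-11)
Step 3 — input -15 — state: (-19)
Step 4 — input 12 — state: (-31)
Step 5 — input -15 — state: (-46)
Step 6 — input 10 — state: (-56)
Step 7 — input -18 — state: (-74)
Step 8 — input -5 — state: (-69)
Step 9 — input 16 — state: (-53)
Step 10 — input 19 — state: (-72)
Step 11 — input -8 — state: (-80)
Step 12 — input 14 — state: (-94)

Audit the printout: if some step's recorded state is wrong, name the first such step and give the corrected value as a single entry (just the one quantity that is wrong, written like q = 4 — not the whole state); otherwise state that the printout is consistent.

step 1: acc = 7 + -11 = -4 -> same as recorded
step 2: acc = -4 - 7 = -11 -> consistent with the printout
step 3: acc = -11 + -15 = -26 -> the recorded entry deviates here
That makes step 3 the first incorrect line — acc = -26 is what it should show.

step 3, acc = -26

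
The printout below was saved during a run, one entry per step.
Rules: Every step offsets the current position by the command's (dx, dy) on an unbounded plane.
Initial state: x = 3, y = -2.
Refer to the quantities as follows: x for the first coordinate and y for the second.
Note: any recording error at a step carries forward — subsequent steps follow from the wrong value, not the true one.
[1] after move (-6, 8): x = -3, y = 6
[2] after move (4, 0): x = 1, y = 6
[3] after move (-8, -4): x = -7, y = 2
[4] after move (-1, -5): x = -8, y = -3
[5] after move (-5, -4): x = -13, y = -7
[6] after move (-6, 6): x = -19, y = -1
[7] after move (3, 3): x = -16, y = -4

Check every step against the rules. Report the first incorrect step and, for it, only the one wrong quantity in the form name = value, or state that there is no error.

step 7, y = 2

Step 1: x = 3 + (-6) = -3, y = -2 + (8) = 6 — confirmed correct.
Step 2: x = -3 + (4) = 1, y = 6 + (0) = 6 — verified.
Step 3: x = 1 + (-8) = -7, y = 6 + (-4) = 2 — in agreement.
Step 4: x = -7 + (-1) = -8, y = 2 + (-5) = -3 — matches.
Step 5: x = -8 + (-5) = -13, y = -3 + (-4) = -7 — exactly as logged.
Step 6: x = -13 + (-6) = -19, y = -7 + (6) = -1 — consistent with the printout.
Step 7: x = -19 + (3) = -16, y = -1 + (3) = 2 — a discrepancy with the printout.
First deviation found at step 7; the corrected entry is y = 2.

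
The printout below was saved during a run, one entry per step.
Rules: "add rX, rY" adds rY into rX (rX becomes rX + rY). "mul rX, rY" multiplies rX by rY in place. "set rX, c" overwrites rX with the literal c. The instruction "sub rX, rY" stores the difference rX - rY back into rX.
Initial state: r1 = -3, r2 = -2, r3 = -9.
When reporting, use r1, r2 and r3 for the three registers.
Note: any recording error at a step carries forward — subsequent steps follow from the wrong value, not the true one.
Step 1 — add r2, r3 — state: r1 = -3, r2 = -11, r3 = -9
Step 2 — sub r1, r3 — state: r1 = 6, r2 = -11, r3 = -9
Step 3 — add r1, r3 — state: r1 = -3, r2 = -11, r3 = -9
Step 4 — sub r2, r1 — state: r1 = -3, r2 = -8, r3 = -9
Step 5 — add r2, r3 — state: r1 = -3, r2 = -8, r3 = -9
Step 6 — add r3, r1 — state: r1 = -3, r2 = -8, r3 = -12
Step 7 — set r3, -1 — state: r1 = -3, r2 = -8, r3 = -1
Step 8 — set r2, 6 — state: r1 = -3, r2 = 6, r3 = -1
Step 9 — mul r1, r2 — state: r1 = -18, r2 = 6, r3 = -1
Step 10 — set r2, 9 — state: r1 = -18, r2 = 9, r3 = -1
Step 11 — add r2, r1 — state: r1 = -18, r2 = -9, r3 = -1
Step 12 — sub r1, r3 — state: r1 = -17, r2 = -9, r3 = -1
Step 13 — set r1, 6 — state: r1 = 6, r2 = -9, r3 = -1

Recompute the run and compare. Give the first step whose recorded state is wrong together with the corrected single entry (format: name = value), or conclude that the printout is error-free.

Step 1: r2 = -2 + -9 = -11 — in agreement.
Step 2: r1 = -3 - -9 = 6 — matches.
Step 3: r1 = 6 + -9 = -3 — confirmed correct.
Step 4: r2 = -11 - -3 = -8 — exactly as logged.
Step 5: r2 = -8 + -9 = -17 — this is not what the printout shows.
The earliest wrong entry is at step 5: it should read r2 = -17.

step 5, r2 = -17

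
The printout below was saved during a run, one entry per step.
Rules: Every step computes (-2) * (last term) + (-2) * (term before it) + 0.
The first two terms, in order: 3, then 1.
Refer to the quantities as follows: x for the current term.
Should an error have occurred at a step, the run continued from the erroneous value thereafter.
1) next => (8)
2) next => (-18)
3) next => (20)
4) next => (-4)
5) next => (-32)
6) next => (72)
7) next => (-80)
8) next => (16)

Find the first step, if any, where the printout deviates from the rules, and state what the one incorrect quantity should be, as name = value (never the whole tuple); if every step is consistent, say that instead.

step 1, x = -8

1. x = -2*(1) + (-2)*(3) + (0) = -8 (not what was recorded)
The audit stops at step 1: the recorded entry is wrong and should be x = -8.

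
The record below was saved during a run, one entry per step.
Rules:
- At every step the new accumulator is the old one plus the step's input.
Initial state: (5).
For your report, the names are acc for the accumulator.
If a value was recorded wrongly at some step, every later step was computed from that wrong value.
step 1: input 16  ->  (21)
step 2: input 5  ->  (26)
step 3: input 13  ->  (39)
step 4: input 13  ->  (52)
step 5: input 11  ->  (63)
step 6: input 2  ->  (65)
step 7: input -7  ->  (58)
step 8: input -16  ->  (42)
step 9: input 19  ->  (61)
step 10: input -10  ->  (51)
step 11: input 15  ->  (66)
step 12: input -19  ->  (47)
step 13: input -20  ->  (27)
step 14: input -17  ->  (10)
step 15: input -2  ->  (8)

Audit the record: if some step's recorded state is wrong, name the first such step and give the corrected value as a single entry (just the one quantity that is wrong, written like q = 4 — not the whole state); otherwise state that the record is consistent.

1. acc = 5 + 16 = 21 (in agreement)
2. acc = 21 + 5 = 26 (exactly as logged)
3. acc = 26 + 13 = 39 (matches)
4. acc = 39 + 13 = 52 (no discrepancy)
5. acc = 52 + 11 = 63 (exactly as logged)
6. acc = 63 + 2 = 65 (consistent with the record)
7. acc = 65 + -7 = 58 (confirmed correct)
8. acc = 58 + -16 = 42 (verified)
9. acc = 42 + 19 = 61 (matches)
10. acc = 61 + -10 = 51 (same as recorded)
11. acc = 51 + 15 = 66 (same as recorded)
12. acc = 66 + -19 = 47 (agrees with the record)
13. acc = 47 + -20 = 27 (matches)
14. acc = 27 + -17 = 10 (same as recorded)
15. acc = 10 + -2 = 8 (agrees with the record)
The whole run recomputes cleanly — no discrepancies.

no error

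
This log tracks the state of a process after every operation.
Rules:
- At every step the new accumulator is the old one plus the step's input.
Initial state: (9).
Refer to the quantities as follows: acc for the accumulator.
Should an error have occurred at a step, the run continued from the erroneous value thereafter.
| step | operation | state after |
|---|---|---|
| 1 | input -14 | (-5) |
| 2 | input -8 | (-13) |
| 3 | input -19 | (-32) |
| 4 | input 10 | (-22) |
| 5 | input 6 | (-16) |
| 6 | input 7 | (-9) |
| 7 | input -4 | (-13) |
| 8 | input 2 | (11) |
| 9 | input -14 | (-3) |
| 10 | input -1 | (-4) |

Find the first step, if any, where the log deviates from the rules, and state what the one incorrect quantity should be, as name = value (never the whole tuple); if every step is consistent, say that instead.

Recomputing the run from the initial state:
step 1: acc = -5
step 2: acc = -13
step 3: acc = -32
step 4: acc = -22
step 5: acc = -16
step 6: acc = -9
step 7: acc = -13
step 8: acc = -11
step 9: acc = -25
step 10: acc = -26
The first disagreement with the log is at step 8, where the value should be acc = -11.

step 8, acc = -11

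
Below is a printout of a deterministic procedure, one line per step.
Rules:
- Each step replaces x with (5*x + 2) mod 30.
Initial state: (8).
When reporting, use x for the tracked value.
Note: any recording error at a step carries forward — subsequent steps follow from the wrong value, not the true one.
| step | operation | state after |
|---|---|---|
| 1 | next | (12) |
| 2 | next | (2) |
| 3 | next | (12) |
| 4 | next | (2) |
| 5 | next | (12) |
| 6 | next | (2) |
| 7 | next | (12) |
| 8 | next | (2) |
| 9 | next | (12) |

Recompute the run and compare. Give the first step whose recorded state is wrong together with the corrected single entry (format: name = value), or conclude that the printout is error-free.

no error

1. x = (5*8 + 2) mod 30 = 12 (matches)
2. x = (5*12 + 2) mod 30 = 2 (verified)
3. x = (5*2 + 2) mod 30 = 12 (no discrepancy)
4. x = (5*12 + 2) mod 30 = 2 (exactly as logged)
5. x = (5*2 + 2) mod 30 = 12 (checks out)
6. x = (5*12 + 2) mod 30 = 2 (verified)
7. x = (5*2 + 2) mod 30 = 12 (agrees with the printout)
8. x = (5*12 + 2) mod 30 = 2 (exactly as logged)
9. x = (5*2 + 2) mod 30 = 12 (consistent with the printout)
No step deviates from the rules.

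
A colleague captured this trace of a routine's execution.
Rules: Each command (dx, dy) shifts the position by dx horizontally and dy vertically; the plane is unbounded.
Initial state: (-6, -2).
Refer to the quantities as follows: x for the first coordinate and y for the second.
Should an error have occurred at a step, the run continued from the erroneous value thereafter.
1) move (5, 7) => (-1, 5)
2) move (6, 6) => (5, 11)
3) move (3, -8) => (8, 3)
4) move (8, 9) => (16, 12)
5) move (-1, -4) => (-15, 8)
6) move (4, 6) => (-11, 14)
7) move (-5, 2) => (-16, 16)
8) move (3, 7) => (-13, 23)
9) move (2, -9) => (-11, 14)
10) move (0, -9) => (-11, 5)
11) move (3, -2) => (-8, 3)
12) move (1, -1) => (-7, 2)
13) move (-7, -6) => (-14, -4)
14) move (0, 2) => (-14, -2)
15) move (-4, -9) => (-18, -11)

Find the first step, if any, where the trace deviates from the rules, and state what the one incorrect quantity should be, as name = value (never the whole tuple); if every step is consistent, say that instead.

step 5, x = 15

1. x = -6 + (5) = -1, y = -2 + (7) = 5 (no discrepancy)
2. x = -1 + (6) = 5, y = 5 + (6) = 11 (no discrepancy)
3. x = 5 + (3) = 8, y = 11 + (-8) = 3 (consistent with the trace)
4. x = 8 + (8) = 16, y = 3 + (9) = 12 (same as recorded)
5. x = 16 + (-1) = 15, y = 12 + (-4) = 8 (this is not what the trace shows)
First deviation found at step 5; the corrected entry is x = 15.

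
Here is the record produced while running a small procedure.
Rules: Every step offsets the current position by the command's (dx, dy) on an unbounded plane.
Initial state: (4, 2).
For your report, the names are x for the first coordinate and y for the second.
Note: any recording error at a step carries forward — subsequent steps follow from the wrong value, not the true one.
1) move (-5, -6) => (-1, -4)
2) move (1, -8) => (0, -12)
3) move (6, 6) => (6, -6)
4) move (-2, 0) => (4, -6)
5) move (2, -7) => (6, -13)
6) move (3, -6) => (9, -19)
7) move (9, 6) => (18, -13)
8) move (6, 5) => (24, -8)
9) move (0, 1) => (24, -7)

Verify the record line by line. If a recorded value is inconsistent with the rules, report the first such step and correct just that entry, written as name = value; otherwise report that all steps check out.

Recomputing the run from the initial state:
step 1: x = -1, y = -4
step 2: x = 0, y = -12
step 3: x = 6, y = -6
step 4: x = 4, y = -6
step 5: x = 6, y = -13
step 6: x = 9, y = -19
step 7: x = 18, y = -13
step 8: x = 24, y = -8
step 9: x = 24, y = -7
This matches the record at every step.

no error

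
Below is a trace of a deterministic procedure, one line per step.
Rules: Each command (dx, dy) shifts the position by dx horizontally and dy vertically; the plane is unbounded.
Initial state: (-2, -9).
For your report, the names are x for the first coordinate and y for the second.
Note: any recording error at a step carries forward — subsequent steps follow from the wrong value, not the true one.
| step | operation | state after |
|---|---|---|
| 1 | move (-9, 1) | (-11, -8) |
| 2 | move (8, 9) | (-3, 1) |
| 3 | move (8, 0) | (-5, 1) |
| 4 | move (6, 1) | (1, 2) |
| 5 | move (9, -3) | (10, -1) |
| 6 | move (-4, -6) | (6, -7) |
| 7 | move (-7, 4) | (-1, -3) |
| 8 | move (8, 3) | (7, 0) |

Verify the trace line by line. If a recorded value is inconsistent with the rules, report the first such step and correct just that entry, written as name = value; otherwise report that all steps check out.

step 3, x = 5

Recomputing the run from the initial state:
step 1: x = -11, y = -8
step 2: x = -3, y = 1
step 3: x = 5, y = 1
step 4: x = 11, y = 2
step 5: x = 20, y = -1
step 6: x = 16, y = -7
step 7: x = 9, y = -3
step 8: x = 17, y = 0
The first disagreement with the trace is at step 3, where the value should be x = 5.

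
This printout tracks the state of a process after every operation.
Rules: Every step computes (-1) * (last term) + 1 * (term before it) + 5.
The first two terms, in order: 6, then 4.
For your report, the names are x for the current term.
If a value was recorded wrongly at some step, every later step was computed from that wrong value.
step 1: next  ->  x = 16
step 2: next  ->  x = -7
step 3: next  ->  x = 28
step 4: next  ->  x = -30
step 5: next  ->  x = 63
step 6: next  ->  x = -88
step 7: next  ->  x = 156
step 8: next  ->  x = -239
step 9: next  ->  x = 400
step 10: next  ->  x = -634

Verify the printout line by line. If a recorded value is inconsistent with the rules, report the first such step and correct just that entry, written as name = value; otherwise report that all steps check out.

step 1: x = -1*(4) + (1)*(6) + (5) = 7 -> the printout has a different value
Step 1 is the first one off; corrected, x = 7.

step 1, x = 7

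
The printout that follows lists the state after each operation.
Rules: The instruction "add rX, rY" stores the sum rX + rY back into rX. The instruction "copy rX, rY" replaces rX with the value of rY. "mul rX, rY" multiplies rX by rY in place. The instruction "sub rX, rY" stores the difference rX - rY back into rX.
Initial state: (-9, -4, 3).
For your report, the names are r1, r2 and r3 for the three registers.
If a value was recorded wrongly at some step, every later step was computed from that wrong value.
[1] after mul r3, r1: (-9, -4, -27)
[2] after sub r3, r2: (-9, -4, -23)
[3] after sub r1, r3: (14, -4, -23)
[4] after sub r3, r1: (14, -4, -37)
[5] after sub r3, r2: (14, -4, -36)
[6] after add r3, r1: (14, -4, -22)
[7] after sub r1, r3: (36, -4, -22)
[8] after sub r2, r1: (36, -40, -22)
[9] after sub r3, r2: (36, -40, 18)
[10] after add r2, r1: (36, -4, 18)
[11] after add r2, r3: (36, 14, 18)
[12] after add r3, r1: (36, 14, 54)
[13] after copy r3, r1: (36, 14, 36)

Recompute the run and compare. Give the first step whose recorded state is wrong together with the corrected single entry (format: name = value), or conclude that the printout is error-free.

step 5, r3 = -33

Step 1: r3 = 3 * -9 = -27 — in agreement.
Step 2: r3 = -27 - -4 = -23 — matches.
Step 3: r1 = -9 - -23 = 14 — no discrepancy.
Step 4: r3 = -23 - 14 = -37 — exactly as logged.
Step 5: r3 = -37 - -4 = -33 — the printout has a different value.
The earliest wrong entry is at step 5: it should read r3 = -33.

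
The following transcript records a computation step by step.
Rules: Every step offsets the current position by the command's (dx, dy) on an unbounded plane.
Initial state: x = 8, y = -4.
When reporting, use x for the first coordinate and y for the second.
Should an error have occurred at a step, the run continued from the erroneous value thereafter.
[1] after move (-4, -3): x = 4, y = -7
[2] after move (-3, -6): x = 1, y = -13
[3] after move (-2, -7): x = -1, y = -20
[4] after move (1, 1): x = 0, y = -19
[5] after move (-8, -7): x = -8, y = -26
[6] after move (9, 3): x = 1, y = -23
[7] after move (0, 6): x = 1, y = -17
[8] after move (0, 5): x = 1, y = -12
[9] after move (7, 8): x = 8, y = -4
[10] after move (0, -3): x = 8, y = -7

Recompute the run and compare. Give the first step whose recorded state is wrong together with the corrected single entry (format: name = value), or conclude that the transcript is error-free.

step 1: x = 8 + (-4) = 4, y = -4 + (-3) = -7 -> checks out
step 2: x = 4 + (-3) = 1, y = -7 + (-6) = -13 -> consistent with the transcript
step 3: x = 1 + (-2) = -1, y = -13 + (-7) = -20 -> exactly as logged
step 4: x = -1 + (1) = 0, y = -20 + (1) = -19 -> matches
step 5: x = 0 + (-8) = -8, y = -19 + (-7) = -26 -> confirmed correct
step 6: x = -8 + (9) = 1, y = -26 + (3) = -23 -> matches
step 7: x = 1 + (0) = 1, y = -23 + (6) = -17 -> matches
step 8: x = 1 + (0) = 1, y = -17 + (5) = -12 -> confirmed correct
step 9: x = 1 + (7) = 8, y = -12 + (8) = -4 -> exactly as logged
step 10: x = 8 + (0) = 8, y = -4 + (-3) = -7 -> no discrepancy
All steps check out; nothing to correct.

no error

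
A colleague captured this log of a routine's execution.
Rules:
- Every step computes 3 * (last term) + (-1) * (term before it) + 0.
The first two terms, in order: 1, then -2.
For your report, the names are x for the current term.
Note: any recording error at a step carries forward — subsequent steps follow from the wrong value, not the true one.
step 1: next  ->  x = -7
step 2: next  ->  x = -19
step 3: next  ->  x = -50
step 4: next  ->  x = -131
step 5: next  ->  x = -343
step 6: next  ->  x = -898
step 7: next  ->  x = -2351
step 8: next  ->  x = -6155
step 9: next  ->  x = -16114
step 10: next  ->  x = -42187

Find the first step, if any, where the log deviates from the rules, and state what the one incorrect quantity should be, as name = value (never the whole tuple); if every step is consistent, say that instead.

no error

1. x = 3*(-2) + (-1)*(1) + (0) = -7 (consistent with the log)
2. x = 3*(-7) + (-1)*(-2) + (0) = -19 (agrees with the log)
3. x = 3*(-19) + (-1)*(-7) + (0) = -50 (agrees with the log)
4. x = 3*(-50) + (-1)*(-19) + (0) = -131 (same as recorded)
5. x = 3*(-131) + (-1)*(-50) + (0) = -343 (exactly as logged)
6. x = 3*(-343) + (-1)*(-131) + (0) = -898 (exactly as logged)
7. x = 3*(-898) + (-1)*(-343) + (0) = -2351 (checks out)
8. x = 3*(-2351) + (-1)*(-898) + (0) = -6155 (consistent with the log)
9. x = 3*(-6155) + (-1)*(-2351) + (0) = -16114 (consistent with the log)
10. x = 3*(-16114) + (-1)*(-6155) + (0) = -42187 (agrees with the log)
No step deviates from the rules.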